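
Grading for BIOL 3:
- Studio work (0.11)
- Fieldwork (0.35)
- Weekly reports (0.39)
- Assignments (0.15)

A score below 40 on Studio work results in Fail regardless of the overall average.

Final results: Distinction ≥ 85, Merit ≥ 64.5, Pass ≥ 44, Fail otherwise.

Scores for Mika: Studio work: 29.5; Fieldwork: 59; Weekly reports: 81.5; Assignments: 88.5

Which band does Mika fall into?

Fail

Studio work score 29.5 < 40: minimum not met.
Weighted total:
  Studio work 29.5 × 0.11 = 3.245
  Fieldwork 59 × 0.35 = 20.65
  Weekly reports 81.5 × 0.39 = 31.785
  Assignments 88.5 × 0.15 = 13.275
Sum = 68.955
Because the Studio work minimum was not met, the result is Fail.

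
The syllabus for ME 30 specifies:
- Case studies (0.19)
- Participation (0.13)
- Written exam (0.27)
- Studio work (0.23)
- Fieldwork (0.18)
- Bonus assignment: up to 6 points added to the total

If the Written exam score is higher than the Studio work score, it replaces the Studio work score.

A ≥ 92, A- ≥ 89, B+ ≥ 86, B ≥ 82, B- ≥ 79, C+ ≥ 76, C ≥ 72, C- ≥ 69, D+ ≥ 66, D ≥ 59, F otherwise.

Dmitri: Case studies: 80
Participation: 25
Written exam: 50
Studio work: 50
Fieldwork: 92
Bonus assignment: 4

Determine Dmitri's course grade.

Written exam (50) ≤ Studio work (50), so Studio work stays at 50.
Weighted total:
  Case studies 80 × 0.19 = 15.2
  Participation 25 × 0.13 = 3.25
  Written exam 50 × 0.27 = 13.5
  Studio work 50 × 0.23 = 11.5
  Fieldwork 92 × 0.18 = 16.56
Sum = 60.01
Bonus assignment: 60.01 + 4 = 64.01
64.01 is ≥ 59 and < 66 → D

D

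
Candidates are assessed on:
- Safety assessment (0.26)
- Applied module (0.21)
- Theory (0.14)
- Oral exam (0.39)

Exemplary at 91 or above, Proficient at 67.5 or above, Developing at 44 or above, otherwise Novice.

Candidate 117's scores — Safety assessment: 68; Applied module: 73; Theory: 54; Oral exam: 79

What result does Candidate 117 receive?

Weighted total:
  Safety assessment 68 × 0.26 = 17.68
  Applied module 73 × 0.21 = 15.33
  Theory 54 × 0.14 = 7.56
  Oral exam 79 × 0.39 = 30.81
Sum = 71.38
71.38 is ≥ 67.5 and < 91 → Proficient

Proficient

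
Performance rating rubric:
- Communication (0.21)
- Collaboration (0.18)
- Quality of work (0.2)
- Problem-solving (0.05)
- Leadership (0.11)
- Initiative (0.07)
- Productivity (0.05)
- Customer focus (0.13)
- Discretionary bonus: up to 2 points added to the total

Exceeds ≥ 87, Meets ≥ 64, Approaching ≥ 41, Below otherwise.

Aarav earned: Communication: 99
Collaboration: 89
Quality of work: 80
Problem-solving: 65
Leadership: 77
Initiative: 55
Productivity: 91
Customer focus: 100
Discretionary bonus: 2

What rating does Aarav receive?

Weighted total:
  Communication 99 × 0.21 = 20.79
  Collaboration 89 × 0.18 = 16.02
  Quality of work 80 × 0.2 = 16
  Problem-solving 65 × 0.05 = 3.25
  Leadership 77 × 0.11 = 8.47
  Initiative 55 × 0.07 = 3.85
  Productivity 91 × 0.05 = 4.55
  Customer focus 100 × 0.13 = 13
Sum = 85.93
Discretionary bonus: 85.93 + 2 = 87.93
87.93 ≥ 87 → Exceeds

Exceeds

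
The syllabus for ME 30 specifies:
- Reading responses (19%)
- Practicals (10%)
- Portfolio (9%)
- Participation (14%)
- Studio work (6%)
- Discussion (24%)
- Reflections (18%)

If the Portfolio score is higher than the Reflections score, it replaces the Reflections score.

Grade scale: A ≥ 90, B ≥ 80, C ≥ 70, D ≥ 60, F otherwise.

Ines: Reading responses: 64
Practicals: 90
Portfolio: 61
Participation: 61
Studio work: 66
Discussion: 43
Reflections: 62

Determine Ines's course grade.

Portfolio (61) ≤ Reflections (62), so Reflections stays at 62.
Weighted total:
  Reading responses 64 × 0.19 = 12.16
  Practicals 90 × 0.1 = 9
  Portfolio 61 × 0.09 = 5.49
  Participation 61 × 0.14 = 8.54
  Studio work 66 × 0.06 = 3.96
  Discussion 43 × 0.24 = 10.32
  Reflections 62 × 0.18 = 11.16
Sum = 60.63
60.63 is ≥ 60 and < 70 → D

D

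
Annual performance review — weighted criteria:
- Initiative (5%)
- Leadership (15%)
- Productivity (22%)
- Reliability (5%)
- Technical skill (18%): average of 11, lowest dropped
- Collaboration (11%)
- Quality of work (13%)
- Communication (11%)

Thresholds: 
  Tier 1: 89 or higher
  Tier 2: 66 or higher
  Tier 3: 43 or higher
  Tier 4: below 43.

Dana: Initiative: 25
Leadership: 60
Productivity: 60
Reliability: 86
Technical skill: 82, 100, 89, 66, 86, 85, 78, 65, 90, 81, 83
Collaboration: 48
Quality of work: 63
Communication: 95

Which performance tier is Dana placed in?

Technical skill: drop 65 → average of remaining 10 = 840/10 = 84
Weighted total:
  Initiative 25 × 0.05 = 1.25
  Leadership 60 × 0.15 = 9
  Productivity 60 × 0.22 = 13.2
  Reliability 86 × 0.05 = 4.3
  Technical skill 84 × 0.18 = 15.12
  Collaboration 48 × 0.11 = 5.28
  Quality of work 63 × 0.13 = 8.19
  Communication 95 × 0.11 = 10.45
Sum = 66.79
66.79 is ≥ 66 and < 89 → Tier 2

Tier 2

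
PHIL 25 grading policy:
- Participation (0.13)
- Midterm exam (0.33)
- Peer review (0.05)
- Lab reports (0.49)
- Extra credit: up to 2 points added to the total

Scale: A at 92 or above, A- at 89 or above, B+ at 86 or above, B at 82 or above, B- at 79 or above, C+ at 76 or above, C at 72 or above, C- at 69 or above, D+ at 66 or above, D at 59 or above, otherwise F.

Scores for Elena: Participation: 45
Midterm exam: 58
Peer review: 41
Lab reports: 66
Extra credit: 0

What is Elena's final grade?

D

Weighted total:
  Participation 45 × 0.13 = 5.85
  Midterm exam 58 × 0.33 = 19.14
  Peer review 41 × 0.05 = 2.05
  Lab reports 66 × 0.49 = 32.34
Sum = 59.38
Extra credit: 59.38 + 0 = 59.38
59.38 is ≥ 59 and < 66 → D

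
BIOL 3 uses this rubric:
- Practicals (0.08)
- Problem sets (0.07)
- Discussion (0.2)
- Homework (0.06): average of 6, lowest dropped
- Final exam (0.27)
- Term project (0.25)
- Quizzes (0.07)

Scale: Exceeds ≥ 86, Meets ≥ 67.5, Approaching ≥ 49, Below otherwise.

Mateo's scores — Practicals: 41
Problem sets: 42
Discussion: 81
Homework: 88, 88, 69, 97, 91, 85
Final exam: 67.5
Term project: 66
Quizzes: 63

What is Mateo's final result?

Homework: drop 69 → average of remaining 5 = 449/5 = 89.8
Weighted total:
  Practicals 41 × 0.08 = 3.28
  Problem sets 42 × 0.07 = 2.94
  Discussion 81 × 0.2 = 16.2
  Homework 89.8 × 0.06 = 5.388
  Final exam 67.5 × 0.27 = 18.225
  Term project 66 × 0.25 = 16.5
  Quizzes 63 × 0.07 = 4.41
Sum = 66.943
66.943 is ≥ 49 and < 67.5 → Approaching

Approaching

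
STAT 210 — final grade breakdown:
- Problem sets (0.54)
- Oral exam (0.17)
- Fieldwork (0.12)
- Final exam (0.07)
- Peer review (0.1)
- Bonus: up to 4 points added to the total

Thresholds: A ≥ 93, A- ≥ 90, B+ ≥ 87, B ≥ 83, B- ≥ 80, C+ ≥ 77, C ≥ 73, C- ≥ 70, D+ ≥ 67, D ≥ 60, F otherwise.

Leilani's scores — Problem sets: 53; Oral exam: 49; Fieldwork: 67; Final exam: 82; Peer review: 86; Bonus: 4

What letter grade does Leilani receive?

D

Weighted total:
  Problem sets 53 × 0.54 = 28.62
  Oral exam 49 × 0.17 = 8.33
  Fieldwork 67 × 0.12 = 8.04
  Final exam 82 × 0.07 = 5.74
  Peer review 86 × 0.1 = 8.6
Sum = 59.33
Bonus: 59.33 + 4 = 63.33
63.33 is ≥ 60 and < 67 → D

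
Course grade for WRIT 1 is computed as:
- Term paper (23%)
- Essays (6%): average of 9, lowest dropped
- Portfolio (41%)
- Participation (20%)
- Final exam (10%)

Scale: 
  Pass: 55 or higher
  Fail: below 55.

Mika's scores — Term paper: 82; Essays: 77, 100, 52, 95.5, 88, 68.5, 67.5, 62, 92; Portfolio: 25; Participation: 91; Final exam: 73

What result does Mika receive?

Essays: drop 52 → average of remaining 8 = 650.5/8 = 81.3125
Weighted total:
  Term paper 82 × 0.23 = 18.86
  Essays 81.3125 × 0.06 = 4.87875
  Portfolio 25 × 0.41 = 10.25
  Participation 91 × 0.2 = 18.2
  Final exam 73 × 0.1 = 7.3
Sum = 59.48875
59.48875 ≥ 55 → Pass

Pass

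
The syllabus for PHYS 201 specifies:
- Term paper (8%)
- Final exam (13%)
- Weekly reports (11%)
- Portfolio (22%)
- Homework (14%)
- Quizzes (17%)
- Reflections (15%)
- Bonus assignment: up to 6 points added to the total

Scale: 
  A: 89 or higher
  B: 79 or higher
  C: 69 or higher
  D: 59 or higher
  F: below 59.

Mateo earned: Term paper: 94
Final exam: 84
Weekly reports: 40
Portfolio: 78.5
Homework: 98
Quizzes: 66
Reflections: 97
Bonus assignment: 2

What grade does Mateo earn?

B

Weighted total:
  Term paper 94 × 0.08 = 7.52
  Final exam 84 × 0.13 = 10.92
  Weekly reports 40 × 0.11 = 4.4
  Portfolio 78.5 × 0.22 = 17.27
  Homework 98 × 0.14 = 13.72
  Quizzes 66 × 0.17 = 11.22
  Reflections 97 × 0.15 = 14.55
Sum = 79.6
Bonus assignment: 79.6 + 2 = 81.6
81.6 is ≥ 79 and < 89 → B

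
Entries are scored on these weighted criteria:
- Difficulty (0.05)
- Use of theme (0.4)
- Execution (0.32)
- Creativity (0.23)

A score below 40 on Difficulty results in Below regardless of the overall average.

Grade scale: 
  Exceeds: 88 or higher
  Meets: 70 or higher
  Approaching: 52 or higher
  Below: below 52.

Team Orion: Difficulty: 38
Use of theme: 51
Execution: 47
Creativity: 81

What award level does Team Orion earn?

Below

Difficulty score 38 < 40: minimum not met.
Weighted total:
  Difficulty 38 × 0.05 = 1.9
  Use of theme 51 × 0.4 = 20.4
  Execution 47 × 0.32 = 15.04
  Creativity 81 × 0.23 = 18.63
Sum = 55.97
Because the Difficulty minimum was not met, the result is Below.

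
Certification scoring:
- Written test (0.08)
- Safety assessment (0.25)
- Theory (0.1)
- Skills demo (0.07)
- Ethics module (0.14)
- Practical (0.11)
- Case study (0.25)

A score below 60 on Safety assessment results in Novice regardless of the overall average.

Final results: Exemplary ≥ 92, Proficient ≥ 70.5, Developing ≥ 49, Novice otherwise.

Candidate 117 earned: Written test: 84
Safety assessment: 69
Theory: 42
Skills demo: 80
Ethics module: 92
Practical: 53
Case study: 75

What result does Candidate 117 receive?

Safety assessment score 69 ≥ 60: minimum met.
Weighted total:
  Written test 84 × 0.08 = 6.72
  Safety assessment 69 × 0.25 = 17.25
  Theory 42 × 0.1 = 4.2
  Skills demo 80 × 0.07 = 5.6
  Ethics module 92 × 0.14 = 12.88
  Practical 53 × 0.11 = 5.83
  Case study 75 × 0.25 = 18.75
Sum = 71.23
71.23 is ≥ 70.5 and < 92 → Proficient

Proficient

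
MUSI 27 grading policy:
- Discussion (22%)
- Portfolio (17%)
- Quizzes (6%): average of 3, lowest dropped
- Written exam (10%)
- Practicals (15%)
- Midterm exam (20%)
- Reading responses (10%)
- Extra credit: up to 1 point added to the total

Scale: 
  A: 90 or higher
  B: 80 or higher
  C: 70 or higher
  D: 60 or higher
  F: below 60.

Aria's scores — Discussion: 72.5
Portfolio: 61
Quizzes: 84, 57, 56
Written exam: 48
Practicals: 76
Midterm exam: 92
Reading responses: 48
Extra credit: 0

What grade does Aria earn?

D

Quizzes: drop 56 → average of remaining 2 = 141/2 = 70.5
Weighted total:
  Discussion 72.5 × 0.22 = 15.95
  Portfolio 61 × 0.17 = 10.37
  Quizzes 70.5 × 0.06 = 4.23
  Written exam 48 × 0.1 = 4.8
  Practicals 76 × 0.15 = 11.4
  Midterm exam 92 × 0.2 = 18.4
  Reading responses 48 × 0.1 = 4.8
Sum = 69.95
Extra credit: 69.95 + 0 = 69.95
69.95 is ≥ 60 and < 70 → D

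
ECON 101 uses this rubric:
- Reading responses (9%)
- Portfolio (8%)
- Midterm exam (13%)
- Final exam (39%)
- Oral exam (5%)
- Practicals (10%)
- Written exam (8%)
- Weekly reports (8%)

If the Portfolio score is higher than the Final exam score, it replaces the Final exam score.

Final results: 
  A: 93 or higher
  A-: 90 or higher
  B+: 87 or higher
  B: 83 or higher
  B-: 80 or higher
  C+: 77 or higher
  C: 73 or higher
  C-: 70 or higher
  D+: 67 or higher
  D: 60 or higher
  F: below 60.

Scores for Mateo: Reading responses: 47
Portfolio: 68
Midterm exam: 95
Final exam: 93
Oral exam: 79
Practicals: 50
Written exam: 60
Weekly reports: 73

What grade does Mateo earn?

C+

Portfolio (68) ≤ Final exam (93), so Final exam stays at 93.
Weighted total:
  Reading responses 47 × 0.09 = 4.23
  Portfolio 68 × 0.08 = 5.44
  Midterm exam 95 × 0.13 = 12.35
  Final exam 93 × 0.39 = 36.27
  Oral exam 79 × 0.05 = 3.95
  Practicals 50 × 0.1 = 5
  Written exam 60 × 0.08 = 4.8
  Weekly reports 73 × 0.08 = 5.84
Sum = 77.88
77.88 is ≥ 77 and < 80 → C+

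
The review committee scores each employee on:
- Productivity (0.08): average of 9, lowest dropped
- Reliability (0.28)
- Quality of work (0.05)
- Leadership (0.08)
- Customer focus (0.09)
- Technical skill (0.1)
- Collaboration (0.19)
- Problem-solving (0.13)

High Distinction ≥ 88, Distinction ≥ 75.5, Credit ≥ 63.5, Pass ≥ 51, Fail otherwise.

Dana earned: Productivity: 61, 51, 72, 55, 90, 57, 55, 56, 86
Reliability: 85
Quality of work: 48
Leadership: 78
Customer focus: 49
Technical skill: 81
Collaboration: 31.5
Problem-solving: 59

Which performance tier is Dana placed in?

Credit

Productivity: drop 51 → average of remaining 8 = 532/8 = 66.5
Weighted total:
  Productivity 66.5 × 0.08 = 5.32
  Reliability 85 × 0.28 = 23.8
  Quality of work 48 × 0.05 = 2.4
  Leadership 78 × 0.08 = 6.24
  Customer focus 49 × 0.09 = 4.41
  Technical skill 81 × 0.1 = 8.1
  Collaboration 31.5 × 0.19 = 5.985
  Problem-solving 59 × 0.13 = 7.67
Sum = 63.925
63.925 is ≥ 63.5 and < 75.5 → Credit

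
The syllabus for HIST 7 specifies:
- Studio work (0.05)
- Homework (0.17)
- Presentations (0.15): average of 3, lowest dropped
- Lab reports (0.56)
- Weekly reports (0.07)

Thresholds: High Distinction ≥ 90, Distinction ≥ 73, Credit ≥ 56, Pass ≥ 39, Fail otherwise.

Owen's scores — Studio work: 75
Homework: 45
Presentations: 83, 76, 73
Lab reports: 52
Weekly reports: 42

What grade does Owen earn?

Presentations: drop 73 → average of remaining 2 = 159/2 = 79.5
Weighted total:
  Studio work 75 × 0.05 = 3.75
  Homework 45 × 0.17 = 7.65
  Presentations 79.5 × 0.15 = 11.925
  Lab reports 52 × 0.56 = 29.12
  Weekly reports 42 × 0.07 = 2.94
Sum = 55.385
55.385 is ≥ 39 and < 56 → Pass

Pass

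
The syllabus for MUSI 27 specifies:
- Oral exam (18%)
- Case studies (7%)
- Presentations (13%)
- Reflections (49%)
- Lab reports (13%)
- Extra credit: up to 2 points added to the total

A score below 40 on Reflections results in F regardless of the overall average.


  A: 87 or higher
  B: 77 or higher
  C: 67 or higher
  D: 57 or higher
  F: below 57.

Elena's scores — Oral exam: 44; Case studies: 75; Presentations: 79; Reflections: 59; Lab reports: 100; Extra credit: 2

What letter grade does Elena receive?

C

Reflections score 59 ≥ 40: minimum met.
Weighted total:
  Oral exam 44 × 0.18 = 7.92
  Case studies 75 × 0.07 = 5.25
  Presentations 79 × 0.13 = 10.27
  Reflections 59 × 0.49 = 28.91
  Lab reports 100 × 0.13 = 13
Sum = 65.35
Extra credit: 65.35 + 2 = 67.35
67.35 is ≥ 67 and < 77 → C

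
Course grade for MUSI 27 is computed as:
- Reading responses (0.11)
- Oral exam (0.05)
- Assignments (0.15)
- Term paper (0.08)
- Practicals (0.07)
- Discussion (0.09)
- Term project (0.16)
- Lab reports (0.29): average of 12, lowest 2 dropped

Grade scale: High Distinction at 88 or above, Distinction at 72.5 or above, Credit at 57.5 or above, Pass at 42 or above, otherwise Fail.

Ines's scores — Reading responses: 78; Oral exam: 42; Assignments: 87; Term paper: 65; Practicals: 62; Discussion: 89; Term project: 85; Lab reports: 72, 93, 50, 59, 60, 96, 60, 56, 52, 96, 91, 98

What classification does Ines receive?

Lab reports: drop 50, 52 → average of remaining 10 = 781/10 = 78.1
Weighted total:
  Reading responses 78 × 0.11 = 8.58
  Oral exam 42 × 0.05 = 2.1
  Assignments 87 × 0.15 = 13.05
  Term paper 65 × 0.08 = 5.2
  Practicals 62 × 0.07 = 4.34
  Discussion 89 × 0.09 = 8.01
  Term project 85 × 0.16 = 13.6
  Lab reports 78.1 × 0.29 = 22.649
Sum = 77.529
77.529 is ≥ 72.5 and < 88 → Distinction

Distinction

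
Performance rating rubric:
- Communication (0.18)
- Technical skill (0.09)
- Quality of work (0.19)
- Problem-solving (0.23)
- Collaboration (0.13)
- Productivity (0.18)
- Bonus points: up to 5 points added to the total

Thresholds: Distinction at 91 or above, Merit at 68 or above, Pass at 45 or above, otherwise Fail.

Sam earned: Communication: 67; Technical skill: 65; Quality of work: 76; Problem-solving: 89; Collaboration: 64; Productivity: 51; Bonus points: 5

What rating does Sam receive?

Weighted total:
  Communication 67 × 0.18 = 12.06
  Technical skill 65 × 0.09 = 5.85
  Quality of work 76 × 0.19 = 14.44
  Problem-solving 89 × 0.23 = 20.47
  Collaboration 64 × 0.13 = 8.32
  Productivity 51 × 0.18 = 9.18
Sum = 70.32
Bonus points: 70.32 + 5 = 75.32
75.32 is ≥ 68 and < 91 → Merit

Merit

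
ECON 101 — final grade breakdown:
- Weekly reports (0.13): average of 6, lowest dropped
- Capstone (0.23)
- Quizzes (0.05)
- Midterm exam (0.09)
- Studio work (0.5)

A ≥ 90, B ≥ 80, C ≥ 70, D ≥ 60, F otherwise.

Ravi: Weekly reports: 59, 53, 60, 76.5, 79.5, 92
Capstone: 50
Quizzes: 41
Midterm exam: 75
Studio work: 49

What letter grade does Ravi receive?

Weekly reports: drop 53 → average of remaining 5 = 367/5 = 73.4
Weighted total:
  Weekly reports 73.4 × 0.13 = 9.542
  Capstone 50 × 0.23 = 11.5
  Quizzes 41 × 0.05 = 2.05
  Midterm exam 75 × 0.09 = 6.75
  Studio work 49 × 0.5 = 24.5
Sum = 54.342
54.342 < 60 → F

F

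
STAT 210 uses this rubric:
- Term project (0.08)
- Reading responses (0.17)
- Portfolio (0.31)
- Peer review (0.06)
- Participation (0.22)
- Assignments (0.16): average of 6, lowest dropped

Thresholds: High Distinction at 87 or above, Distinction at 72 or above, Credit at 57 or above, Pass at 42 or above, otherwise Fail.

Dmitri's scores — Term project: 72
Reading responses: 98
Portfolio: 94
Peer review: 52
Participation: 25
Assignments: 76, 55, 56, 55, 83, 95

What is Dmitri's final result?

Assignments: drop 55 → average of remaining 5 = 365/5 = 73
Weighted total:
  Term project 72 × 0.08 = 5.76
  Reading responses 98 × 0.17 = 16.66
  Portfolio 94 × 0.31 = 29.14
  Peer review 52 × 0.06 = 3.12
  Participation 25 × 0.22 = 5.5
  Assignments 73 × 0.16 = 11.68
Sum = 71.86
71.86 is ≥ 57 and < 72 → Credit

Credit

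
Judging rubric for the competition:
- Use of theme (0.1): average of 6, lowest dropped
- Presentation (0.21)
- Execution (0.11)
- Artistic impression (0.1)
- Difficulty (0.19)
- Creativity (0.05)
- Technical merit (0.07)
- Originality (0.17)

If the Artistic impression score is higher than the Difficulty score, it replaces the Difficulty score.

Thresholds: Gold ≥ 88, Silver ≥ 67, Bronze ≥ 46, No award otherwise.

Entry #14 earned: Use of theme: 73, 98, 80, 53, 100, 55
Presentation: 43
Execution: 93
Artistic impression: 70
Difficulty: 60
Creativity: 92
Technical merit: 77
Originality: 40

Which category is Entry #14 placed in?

Use of theme: drop 53 → average of remaining 5 = 406/5 = 81.2
Artistic impression (70) > Difficulty (60), so Difficulty counts as 70.
Weighted total:
  Use of theme 81.2 × 0.1 = 8.12
  Presentation 43 × 0.21 = 9.03
  Execution 93 × 0.11 = 10.23
  Artistic impression 70 × 0.1 = 7
  Difficulty 70 × 0.19 = 13.3
  Creativity 92 × 0.05 = 4.6
  Technical merit 77 × 0.07 = 5.39
  Originality 40 × 0.17 = 6.8
Sum = 64.47
64.47 is ≥ 46 and < 67 → Bronze

Bronze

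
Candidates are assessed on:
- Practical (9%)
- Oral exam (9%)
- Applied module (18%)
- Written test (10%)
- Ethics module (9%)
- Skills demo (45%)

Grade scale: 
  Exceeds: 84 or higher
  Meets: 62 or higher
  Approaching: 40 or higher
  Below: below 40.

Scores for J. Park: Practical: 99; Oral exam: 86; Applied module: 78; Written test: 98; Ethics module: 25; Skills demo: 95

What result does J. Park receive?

Weighted total:
  Practical 99 × 0.09 = 8.91
  Oral exam 86 × 0.09 = 7.74
  Applied module 78 × 0.18 = 14.04
  Written test 98 × 0.1 = 9.8
  Ethics module 25 × 0.09 = 2.25
  Skills demo 95 × 0.45 = 42.75
Sum = 85.49
85.49 ≥ 84 → Exceeds

Exceeds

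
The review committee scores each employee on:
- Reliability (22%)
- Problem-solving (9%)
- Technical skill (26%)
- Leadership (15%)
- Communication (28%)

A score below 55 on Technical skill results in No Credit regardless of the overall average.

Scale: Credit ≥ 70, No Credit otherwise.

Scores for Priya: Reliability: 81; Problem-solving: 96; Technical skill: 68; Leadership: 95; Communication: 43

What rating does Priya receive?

Credit

Technical skill score 68 ≥ 55: minimum met.
Weighted total:
  Reliability 81 × 0.22 = 17.82
  Problem-solving 96 × 0.09 = 8.64
  Technical skill 68 × 0.26 = 17.68
  Leadership 95 × 0.15 = 14.25
  Communication 43 × 0.28 = 12.04
Sum = 70.43
70.43 ≥ 70 → Credit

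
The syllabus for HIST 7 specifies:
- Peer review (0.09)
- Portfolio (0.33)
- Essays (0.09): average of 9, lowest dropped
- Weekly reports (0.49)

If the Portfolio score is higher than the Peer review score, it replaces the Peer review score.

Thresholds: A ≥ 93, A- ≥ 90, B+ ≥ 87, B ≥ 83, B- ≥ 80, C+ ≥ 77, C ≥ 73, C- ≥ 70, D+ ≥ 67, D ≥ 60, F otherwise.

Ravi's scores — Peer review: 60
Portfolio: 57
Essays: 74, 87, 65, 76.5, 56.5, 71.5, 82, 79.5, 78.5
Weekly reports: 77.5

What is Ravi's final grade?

D+

Essays: drop 56.5 → average of remaining 8 = 614/8 = 76.75
Portfolio (57) ≤ Peer review (60), so Peer review stays at 60.
Weighted total:
  Peer review 60 × 0.09 = 5.4
  Portfolio 57 × 0.33 = 18.81
  Essays 76.75 × 0.09 = 6.9075
  Weekly reports 77.5 × 0.49 = 37.975
Sum = 69.0925
69.0925 is ≥ 67 and < 70 → D+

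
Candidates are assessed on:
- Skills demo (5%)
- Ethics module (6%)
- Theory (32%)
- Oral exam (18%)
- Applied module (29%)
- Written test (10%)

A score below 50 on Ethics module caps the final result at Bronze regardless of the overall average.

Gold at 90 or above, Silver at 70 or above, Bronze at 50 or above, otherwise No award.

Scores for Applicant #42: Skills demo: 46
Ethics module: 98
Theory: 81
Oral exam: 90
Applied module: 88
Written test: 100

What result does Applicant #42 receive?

Silver

Ethics module score 98 ≥ 50: minimum met.
Weighted total:
  Skills demo 46 × 0.05 = 2.3
  Ethics module 98 × 0.06 = 5.88
  Theory 81 × 0.32 = 25.92
  Oral exam 90 × 0.18 = 16.2
  Applied module 88 × 0.29 = 25.52
  Written test 100 × 0.1 = 10
Sum = 85.82
85.82 is ≥ 70 and < 90 → Silver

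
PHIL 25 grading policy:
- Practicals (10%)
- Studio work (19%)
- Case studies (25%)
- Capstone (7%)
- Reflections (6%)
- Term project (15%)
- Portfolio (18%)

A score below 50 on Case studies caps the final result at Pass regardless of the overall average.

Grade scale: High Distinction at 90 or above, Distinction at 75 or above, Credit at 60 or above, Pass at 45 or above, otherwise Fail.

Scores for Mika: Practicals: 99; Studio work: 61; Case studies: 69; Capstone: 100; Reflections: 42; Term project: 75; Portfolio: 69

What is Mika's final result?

Credit

Case studies score 69 ≥ 50: minimum met.
Weighted total:
  Practicals 99 × 0.1 = 9.9
  Studio work 61 × 0.19 = 11.59
  Case studies 69 × 0.25 = 17.25
  Capstone 100 × 0.07 = 7
  Reflections 42 × 0.06 = 2.52
  Term project 75 × 0.15 = 11.25
  Portfolio 69 × 0.18 = 12.42
Sum = 71.93
71.93 is ≥ 60 and < 75 → Credit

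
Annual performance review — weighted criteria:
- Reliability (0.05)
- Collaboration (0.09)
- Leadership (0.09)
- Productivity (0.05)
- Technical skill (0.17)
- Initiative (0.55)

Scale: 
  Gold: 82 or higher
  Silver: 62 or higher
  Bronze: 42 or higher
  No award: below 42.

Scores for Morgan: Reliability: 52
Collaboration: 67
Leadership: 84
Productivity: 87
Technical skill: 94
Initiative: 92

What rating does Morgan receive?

Gold

Weighted total:
  Reliability 52 × 0.05 = 2.6
  Collaboration 67 × 0.09 = 6.03
  Leadership 84 × 0.09 = 7.56
  Productivity 87 × 0.05 = 4.35
  Technical skill 94 × 0.17 = 15.98
  Initiative 92 × 0.55 = 50.6
Sum = 87.12
87.12 ≥ 82 → Gold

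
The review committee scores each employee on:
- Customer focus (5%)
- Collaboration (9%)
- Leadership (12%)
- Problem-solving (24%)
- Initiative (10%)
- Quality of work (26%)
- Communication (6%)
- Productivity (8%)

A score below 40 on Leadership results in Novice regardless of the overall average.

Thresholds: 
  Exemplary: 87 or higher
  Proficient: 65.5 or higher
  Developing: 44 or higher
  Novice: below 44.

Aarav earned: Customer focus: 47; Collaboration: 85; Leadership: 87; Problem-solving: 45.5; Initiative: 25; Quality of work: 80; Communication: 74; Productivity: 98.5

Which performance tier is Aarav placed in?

Proficient

Leadership score 87 ≥ 40: minimum met.
Weighted total:
  Customer focus 47 × 0.05 = 2.35
  Collaboration 85 × 0.09 = 7.65
  Leadership 87 × 0.12 = 10.44
  Problem-solving 45.5 × 0.24 = 10.92
  Initiative 25 × 0.1 = 2.5
  Quality of work 80 × 0.26 = 20.8
  Communication 74 × 0.06 = 4.44
  Productivity 98.5 × 0.08 = 7.88
Sum = 66.98
66.98 is ≥ 65.5 and < 87 → Proficient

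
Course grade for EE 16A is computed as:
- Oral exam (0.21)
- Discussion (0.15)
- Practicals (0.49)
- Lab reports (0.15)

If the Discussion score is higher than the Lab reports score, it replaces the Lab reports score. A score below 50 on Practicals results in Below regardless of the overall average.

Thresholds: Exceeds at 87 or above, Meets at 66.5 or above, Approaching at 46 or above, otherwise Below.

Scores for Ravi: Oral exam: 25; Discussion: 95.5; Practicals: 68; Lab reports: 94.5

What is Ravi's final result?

Discussion (95.5) > Lab reports (94.5), so Lab reports counts as 95.5.
Practicals score 68 ≥ 50: minimum met.
Weighted total:
  Oral exam 25 × 0.21 = 5.25
  Discussion 95.5 × 0.15 = 14.325
  Practicals 68 × 0.49 = 33.32
  Lab reports 95.5 × 0.15 = 14.325
Sum = 67.22
67.22 is ≥ 66.5 and < 87 → Meets

Meets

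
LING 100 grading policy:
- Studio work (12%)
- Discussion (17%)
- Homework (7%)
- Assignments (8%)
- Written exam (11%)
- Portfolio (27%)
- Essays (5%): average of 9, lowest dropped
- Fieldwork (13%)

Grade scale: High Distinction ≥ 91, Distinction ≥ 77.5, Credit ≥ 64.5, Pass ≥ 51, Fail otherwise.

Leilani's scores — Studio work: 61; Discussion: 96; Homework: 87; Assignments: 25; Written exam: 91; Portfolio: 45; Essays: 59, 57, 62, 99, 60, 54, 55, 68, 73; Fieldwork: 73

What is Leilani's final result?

Credit

Essays: drop 54 → average of remaining 8 = 533/8 = 66.625
Weighted total:
  Studio work 61 × 0.12 = 7.32
  Discussion 96 × 0.17 = 16.32
  Homework 87 × 0.07 = 6.09
  Assignments 25 × 0.08 = 2
  Written exam 91 × 0.11 = 10.01
  Portfolio 45 × 0.27 = 12.15
  Essays 66.625 × 0.05 = 3.33125
  Fieldwork 73 × 0.13 = 9.49
Sum = 66.71125
66.71125 is ≥ 64.5 and < 77.5 → Credit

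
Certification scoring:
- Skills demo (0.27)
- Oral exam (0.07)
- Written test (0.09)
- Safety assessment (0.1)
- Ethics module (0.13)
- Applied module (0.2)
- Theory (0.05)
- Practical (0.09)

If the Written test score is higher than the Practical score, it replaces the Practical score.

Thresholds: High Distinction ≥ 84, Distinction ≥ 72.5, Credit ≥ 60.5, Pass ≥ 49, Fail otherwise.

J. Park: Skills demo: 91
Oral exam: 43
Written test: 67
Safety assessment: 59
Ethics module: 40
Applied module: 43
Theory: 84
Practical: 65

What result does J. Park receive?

Credit

Written test (67) > Practical (65), so Practical counts as 67.
Weighted total:
  Skills demo 91 × 0.27 = 24.57
  Oral exam 43 × 0.07 = 3.01
  Written test 67 × 0.09 = 6.03
  Safety assessment 59 × 0.1 = 5.9
  Ethics module 40 × 0.13 = 5.2
  Applied module 43 × 0.2 = 8.6
  Theory 84 × 0.05 = 4.2
  Practical 67 × 0.09 = 6.03
Sum = 63.54
63.54 is ≥ 60.5 and < 72.5 → Credit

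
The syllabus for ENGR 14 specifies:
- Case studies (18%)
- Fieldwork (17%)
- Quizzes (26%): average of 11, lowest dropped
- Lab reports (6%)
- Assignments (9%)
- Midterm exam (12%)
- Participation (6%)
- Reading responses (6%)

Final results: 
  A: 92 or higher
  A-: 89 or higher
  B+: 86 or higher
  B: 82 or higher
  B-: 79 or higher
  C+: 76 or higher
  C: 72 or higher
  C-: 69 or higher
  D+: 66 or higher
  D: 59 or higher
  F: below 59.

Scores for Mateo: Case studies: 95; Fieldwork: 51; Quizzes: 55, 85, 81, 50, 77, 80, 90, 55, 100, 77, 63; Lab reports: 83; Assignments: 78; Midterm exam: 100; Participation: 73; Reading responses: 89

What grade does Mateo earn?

B-

Quizzes: drop 50 → average of remaining 10 = 763/10 = 76.3
Weighted total:
  Case studies 95 × 0.18 = 17.1
  Fieldwork 51 × 0.17 = 8.67
  Quizzes 76.3 × 0.26 = 19.838
  Lab reports 83 × 0.06 = 4.98
  Assignments 78 × 0.09 = 7.02
  Midterm exam 100 × 0.12 = 12
  Participation 73 × 0.06 = 4.38
  Reading responses 89 × 0.06 = 5.34
Sum = 79.328
79.328 is ≥ 79 and < 82 → B-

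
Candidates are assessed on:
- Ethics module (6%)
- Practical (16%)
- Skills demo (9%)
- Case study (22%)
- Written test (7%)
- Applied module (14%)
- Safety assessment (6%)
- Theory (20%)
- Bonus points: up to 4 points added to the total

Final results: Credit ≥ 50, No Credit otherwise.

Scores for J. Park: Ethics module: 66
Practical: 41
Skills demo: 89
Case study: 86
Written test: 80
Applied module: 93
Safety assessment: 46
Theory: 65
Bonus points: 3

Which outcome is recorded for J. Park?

Credit

Weighted total:
  Ethics module 66 × 0.06 = 3.96
  Practical 41 × 0.16 = 6.56
  Skills demo 89 × 0.09 = 8.01
  Case study 86 × 0.22 = 18.92
  Written test 80 × 0.07 = 5.6
  Applied module 93 × 0.14 = 13.02
  Safety assessment 46 × 0.06 = 2.76
  Theory 65 × 0.2 = 13
Sum = 71.83
Bonus points: 71.83 + 3 = 74.83
74.83 ≥ 50 → Credit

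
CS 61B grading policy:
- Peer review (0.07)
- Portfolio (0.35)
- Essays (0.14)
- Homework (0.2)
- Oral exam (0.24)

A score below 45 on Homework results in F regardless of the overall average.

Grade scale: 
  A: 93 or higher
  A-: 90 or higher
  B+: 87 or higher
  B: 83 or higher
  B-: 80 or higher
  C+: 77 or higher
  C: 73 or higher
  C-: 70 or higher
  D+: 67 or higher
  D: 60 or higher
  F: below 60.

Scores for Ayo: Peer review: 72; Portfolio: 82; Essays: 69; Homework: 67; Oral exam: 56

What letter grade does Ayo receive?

C-

Homework score 67 ≥ 45: minimum met.
Weighted total:
  Peer review 72 × 0.07 = 5.04
  Portfolio 82 × 0.35 = 28.7
  Essays 69 × 0.14 = 9.66
  Homework 67 × 0.2 = 13.4
  Oral exam 56 × 0.24 = 13.44
Sum = 70.24
70.24 is ≥ 70 and < 73 → C-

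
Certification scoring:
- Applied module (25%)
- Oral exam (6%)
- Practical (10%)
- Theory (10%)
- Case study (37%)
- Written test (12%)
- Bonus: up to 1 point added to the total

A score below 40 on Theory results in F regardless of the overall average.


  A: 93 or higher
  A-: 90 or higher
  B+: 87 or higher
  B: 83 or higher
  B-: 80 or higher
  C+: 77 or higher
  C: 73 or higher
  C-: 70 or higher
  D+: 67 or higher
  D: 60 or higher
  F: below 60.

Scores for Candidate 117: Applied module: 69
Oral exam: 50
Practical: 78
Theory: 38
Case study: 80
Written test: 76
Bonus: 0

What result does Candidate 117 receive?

Theory score 38 < 40: minimum not met.
Weighted total:
  Applied module 69 × 0.25 = 17.25
  Oral exam 50 × 0.06 = 3
  Practical 78 × 0.1 = 7.8
  Theory 38 × 0.1 = 3.8
  Case study 80 × 0.37 = 29.6
  Written test 76 × 0.12 = 9.12
Sum = 70.57
Bonus: 70.57 + 0 = 70.57
Because the Theory minimum was not met, the result is F.

F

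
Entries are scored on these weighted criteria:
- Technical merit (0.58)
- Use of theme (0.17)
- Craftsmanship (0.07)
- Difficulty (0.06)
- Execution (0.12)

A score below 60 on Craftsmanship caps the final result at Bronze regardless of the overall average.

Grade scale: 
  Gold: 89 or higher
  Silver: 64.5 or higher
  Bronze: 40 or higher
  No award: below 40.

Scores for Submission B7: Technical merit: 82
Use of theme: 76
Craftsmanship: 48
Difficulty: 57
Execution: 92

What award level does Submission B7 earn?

Bronze

Craftsmanship score 48 < 60: minimum not met.
Weighted total:
  Technical merit 82 × 0.58 = 47.56
  Use of theme 76 × 0.17 = 12.92
  Craftsmanship 48 × 0.07 = 3.36
  Difficulty 57 × 0.06 = 3.42
  Execution 92 × 0.12 = 11.04
Sum = 78.3
78.3 would be Silver; cap at Bronze applies → Bronze.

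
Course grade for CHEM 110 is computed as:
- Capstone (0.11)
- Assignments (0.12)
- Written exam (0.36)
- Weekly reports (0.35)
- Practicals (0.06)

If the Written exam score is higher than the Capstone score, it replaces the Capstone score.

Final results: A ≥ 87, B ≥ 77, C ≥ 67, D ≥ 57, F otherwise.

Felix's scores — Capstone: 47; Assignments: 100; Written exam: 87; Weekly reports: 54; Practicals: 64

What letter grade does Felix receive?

Written exam (87) > Capstone (47), so Capstone counts as 87.
Weighted total:
  Capstone 87 × 0.11 = 9.57
  Assignments 100 × 0.12 = 12
  Written exam 87 × 0.36 = 31.32
  Weekly reports 54 × 0.35 = 18.9
  Practicals 64 × 0.06 = 3.84
Sum = 75.63
75.63 is ≥ 67 and < 77 → C

C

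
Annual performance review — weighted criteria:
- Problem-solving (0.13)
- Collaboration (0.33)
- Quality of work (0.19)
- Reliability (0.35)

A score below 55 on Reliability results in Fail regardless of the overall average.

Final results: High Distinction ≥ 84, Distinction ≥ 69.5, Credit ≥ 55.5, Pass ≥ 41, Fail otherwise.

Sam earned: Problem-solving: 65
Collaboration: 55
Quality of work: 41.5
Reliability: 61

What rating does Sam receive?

Reliability score 61 ≥ 55: minimum met.
Weighted total:
  Problem-solving 65 × 0.13 = 8.45
  Collaboration 55 × 0.33 = 18.15
  Quality of work 41.5 × 0.19 = 7.885
  Reliability 61 × 0.35 = 21.35
Sum = 55.835
55.835 is ≥ 55.5 and < 69.5 → Credit

Credit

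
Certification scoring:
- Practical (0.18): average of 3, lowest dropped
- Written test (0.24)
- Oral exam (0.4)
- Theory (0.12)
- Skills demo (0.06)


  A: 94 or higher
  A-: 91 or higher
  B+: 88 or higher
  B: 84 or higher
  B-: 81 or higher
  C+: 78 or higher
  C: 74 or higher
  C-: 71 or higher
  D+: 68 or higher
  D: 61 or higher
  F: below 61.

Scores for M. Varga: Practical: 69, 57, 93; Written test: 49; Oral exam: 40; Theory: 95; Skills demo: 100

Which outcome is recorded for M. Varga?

Practical: drop 57 → average of remaining 2 = 162/2 = 81
Weighted total:
  Practical 81 × 0.18 = 14.58
  Written test 49 × 0.24 = 11.76
  Oral exam 40 × 0.4 = 16
  Theory 95 × 0.12 = 11.4
  Skills demo 100 × 0.06 = 6
Sum = 59.74
59.74 < 61 → F

F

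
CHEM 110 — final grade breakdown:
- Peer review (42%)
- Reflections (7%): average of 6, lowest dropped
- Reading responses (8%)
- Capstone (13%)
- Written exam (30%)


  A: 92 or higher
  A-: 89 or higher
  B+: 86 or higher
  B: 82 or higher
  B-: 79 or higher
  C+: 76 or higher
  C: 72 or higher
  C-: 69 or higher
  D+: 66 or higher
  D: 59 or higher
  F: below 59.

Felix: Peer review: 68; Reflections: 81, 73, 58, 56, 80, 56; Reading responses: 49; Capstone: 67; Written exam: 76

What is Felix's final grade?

Reflections: drop 56 → average of remaining 5 = 348/5 = 69.6
Weighted total:
  Peer review 68 × 0.42 = 28.56
  Reflections 69.6 × 0.07 = 4.872
  Reading responses 49 × 0.08 = 3.92
  Capstone 67 × 0.13 = 8.71
  Written exam 76 × 0.3 = 22.8
Sum = 68.862
68.862 is ≥ 66 and < 69 → D+

D+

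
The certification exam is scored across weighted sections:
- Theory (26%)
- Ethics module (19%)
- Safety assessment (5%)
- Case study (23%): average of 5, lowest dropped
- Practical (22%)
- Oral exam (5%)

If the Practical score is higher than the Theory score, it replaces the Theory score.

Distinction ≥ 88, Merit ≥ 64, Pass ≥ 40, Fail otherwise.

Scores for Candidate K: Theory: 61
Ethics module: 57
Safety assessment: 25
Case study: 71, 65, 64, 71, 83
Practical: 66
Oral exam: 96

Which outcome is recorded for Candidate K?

Case study: drop 64 → average of remaining 4 = 290/4 = 72.5
Practical (66) > Theory (61), so Theory counts as 66.
Weighted total:
  Theory 66 × 0.26 = 17.16
  Ethics module 57 × 0.19 = 10.83
  Safety assessment 25 × 0.05 = 1.25
  Case study 72.5 × 0.23 = 16.675
  Practical 66 × 0.22 = 14.52
  Oral exam 96 × 0.05 = 4.8
Sum = 65.235
65.235 is ≥ 64 and < 88 → Merit

Merit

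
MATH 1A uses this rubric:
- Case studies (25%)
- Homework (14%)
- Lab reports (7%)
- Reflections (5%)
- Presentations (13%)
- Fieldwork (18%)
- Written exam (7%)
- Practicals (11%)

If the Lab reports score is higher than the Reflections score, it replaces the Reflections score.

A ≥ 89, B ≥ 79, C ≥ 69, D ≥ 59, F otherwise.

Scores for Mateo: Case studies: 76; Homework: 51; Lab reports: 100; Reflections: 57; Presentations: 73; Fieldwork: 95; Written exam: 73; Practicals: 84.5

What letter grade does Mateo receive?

B

Lab reports (100) > Reflections (57), so Reflections counts as 100.
Weighted total:
  Case studies 76 × 0.25 = 19
  Homework 51 × 0.14 = 7.14
  Lab reports 100 × 0.07 = 7
  Reflections 100 × 0.05 = 5
  Presentations 73 × 0.13 = 9.49
  Fieldwork 95 × 0.18 = 17.1
  Written exam 73 × 0.07 = 5.11
  Practicals 84.5 × 0.11 = 9.295
Sum = 79.135
79.135 is ≥ 79 and < 89 → B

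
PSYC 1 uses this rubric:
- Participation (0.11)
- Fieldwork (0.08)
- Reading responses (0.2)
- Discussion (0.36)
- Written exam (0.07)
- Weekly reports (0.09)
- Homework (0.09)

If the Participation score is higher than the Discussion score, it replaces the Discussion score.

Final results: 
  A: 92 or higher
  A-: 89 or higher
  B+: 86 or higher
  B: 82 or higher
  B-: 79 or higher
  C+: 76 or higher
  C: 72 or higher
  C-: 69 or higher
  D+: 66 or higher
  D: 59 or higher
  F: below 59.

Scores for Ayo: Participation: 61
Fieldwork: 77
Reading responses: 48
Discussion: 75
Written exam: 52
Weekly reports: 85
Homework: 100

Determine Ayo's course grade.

C-

Participation (61) ≤ Discussion (75), so Discussion stays at 75.
Weighted total:
  Participation 61 × 0.11 = 6.71
  Fieldwork 77 × 0.08 = 6.16
  Reading responses 48 × 0.2 = 9.6
  Discussion 75 × 0.36 = 27
  Written exam 52 × 0.07 = 3.64
  Weekly reports 85 × 0.09 = 7.65
  Homework 100 × 0.09 = 9
Sum = 69.76
69.76 is ≥ 69 and < 72 → C-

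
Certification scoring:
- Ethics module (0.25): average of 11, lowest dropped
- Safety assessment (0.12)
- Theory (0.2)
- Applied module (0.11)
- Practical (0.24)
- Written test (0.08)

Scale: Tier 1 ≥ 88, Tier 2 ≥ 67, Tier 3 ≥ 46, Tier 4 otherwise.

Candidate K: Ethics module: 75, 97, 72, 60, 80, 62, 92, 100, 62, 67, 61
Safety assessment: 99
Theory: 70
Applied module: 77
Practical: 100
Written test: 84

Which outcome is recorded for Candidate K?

Tier 2

Ethics module: drop 60 → average of remaining 10 = 768/10 = 76.8
Weighted total:
  Ethics module 76.8 × 0.25 = 19.2
  Safety assessment 99 × 0.12 = 11.88
  Theory 70 × 0.2 = 14
  Applied module 77 × 0.11 = 8.47
  Practical 100 × 0.24 = 24
  Written test 84 × 0.08 = 6.72
Sum = 84.27
84.27 is ≥ 67 and < 88 → Tier 2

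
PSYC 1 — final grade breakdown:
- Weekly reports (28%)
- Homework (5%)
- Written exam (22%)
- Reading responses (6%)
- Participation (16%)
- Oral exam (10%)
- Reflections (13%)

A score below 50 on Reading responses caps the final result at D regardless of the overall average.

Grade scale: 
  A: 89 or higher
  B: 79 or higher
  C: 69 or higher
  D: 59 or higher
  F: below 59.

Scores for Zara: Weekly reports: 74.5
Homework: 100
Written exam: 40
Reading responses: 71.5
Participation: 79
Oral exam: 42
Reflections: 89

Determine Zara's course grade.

D

Reading responses score 71.5 ≥ 50: minimum met.
Weighted total:
  Weekly reports 74.5 × 0.28 = 20.86
  Homework 100 × 0.05 = 5
  Written exam 40 × 0.22 = 8.8
  Reading responses 71.5 × 0.06 = 4.29
  Participation 79 × 0.16 = 12.64
  Oral exam 42 × 0.1 = 4.2
  Reflections 89 × 0.13 = 11.57
Sum = 67.36
67.36 is ≥ 59 and < 69 → D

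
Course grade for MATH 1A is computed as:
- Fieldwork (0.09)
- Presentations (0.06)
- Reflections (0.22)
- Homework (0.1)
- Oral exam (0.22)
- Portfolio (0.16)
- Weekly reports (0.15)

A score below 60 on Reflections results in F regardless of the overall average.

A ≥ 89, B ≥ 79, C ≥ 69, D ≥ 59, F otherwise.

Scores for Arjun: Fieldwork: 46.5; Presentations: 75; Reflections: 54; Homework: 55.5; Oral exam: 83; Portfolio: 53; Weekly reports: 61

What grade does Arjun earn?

Reflections score 54 < 60: minimum not met.
Weighted total:
  Fieldwork 46.5 × 0.09 = 4.185
  Presentations 75 × 0.06 = 4.5
  Reflections 54 × 0.22 = 11.88
  Homework 55.5 × 0.1 = 5.55
  Oral exam 83 × 0.22 = 18.26
  Portfolio 53 × 0.16 = 8.48
  Weekly reports 61 × 0.15 = 9.15
Sum = 62.005
Because the Reflections minimum was not met, the result is F.

F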